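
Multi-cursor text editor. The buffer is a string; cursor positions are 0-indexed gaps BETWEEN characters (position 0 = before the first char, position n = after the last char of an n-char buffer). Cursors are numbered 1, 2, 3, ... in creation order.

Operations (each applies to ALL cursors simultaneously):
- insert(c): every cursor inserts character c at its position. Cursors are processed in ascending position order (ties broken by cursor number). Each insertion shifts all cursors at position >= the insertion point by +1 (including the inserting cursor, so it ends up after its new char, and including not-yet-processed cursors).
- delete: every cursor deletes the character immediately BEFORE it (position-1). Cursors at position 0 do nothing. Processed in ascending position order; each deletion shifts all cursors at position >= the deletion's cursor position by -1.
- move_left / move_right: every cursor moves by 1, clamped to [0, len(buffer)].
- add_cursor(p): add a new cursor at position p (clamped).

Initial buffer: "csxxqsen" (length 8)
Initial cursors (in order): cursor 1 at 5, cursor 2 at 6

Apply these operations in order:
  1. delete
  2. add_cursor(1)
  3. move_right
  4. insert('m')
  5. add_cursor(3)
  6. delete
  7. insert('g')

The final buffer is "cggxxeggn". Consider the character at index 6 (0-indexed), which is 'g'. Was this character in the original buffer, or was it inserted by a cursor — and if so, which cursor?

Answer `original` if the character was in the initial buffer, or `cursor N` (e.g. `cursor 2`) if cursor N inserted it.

After op 1 (delete): buffer="csxxen" (len 6), cursors c1@4 c2@4, authorship ......
After op 2 (add_cursor(1)): buffer="csxxen" (len 6), cursors c3@1 c1@4 c2@4, authorship ......
After op 3 (move_right): buffer="csxxen" (len 6), cursors c3@2 c1@5 c2@5, authorship ......
After op 4 (insert('m')): buffer="csmxxemmn" (len 9), cursors c3@3 c1@8 c2@8, authorship ..3...12.
After op 5 (add_cursor(3)): buffer="csmxxemmn" (len 9), cursors c3@3 c4@3 c1@8 c2@8, authorship ..3...12.
After op 6 (delete): buffer="cxxen" (len 5), cursors c3@1 c4@1 c1@4 c2@4, authorship .....
After op 7 (insert('g')): buffer="cggxxeggn" (len 9), cursors c3@3 c4@3 c1@8 c2@8, authorship .34...12.
Authorship (.=original, N=cursor N): . 3 4 . . . 1 2 .
Index 6: author = 1

Answer: cursor 1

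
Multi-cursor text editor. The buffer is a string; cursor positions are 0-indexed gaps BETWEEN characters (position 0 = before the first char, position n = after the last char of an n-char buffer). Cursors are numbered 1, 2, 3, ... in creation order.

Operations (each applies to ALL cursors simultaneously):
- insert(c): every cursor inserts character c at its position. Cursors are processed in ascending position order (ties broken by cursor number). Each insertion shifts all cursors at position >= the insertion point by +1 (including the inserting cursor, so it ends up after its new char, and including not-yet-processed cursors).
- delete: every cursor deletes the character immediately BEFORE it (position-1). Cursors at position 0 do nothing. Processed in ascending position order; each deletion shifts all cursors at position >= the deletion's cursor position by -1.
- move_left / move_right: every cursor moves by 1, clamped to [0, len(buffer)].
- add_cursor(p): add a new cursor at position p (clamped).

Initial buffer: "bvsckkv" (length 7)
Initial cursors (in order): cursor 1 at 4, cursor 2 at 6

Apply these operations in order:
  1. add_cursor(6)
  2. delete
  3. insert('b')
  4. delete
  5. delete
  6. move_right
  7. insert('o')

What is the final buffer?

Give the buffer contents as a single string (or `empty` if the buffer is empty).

Answer: vooo

Derivation:
After op 1 (add_cursor(6)): buffer="bvsckkv" (len 7), cursors c1@4 c2@6 c3@6, authorship .......
After op 2 (delete): buffer="bvsv" (len 4), cursors c1@3 c2@3 c3@3, authorship ....
After op 3 (insert('b')): buffer="bvsbbbv" (len 7), cursors c1@6 c2@6 c3@6, authorship ...123.
After op 4 (delete): buffer="bvsv" (len 4), cursors c1@3 c2@3 c3@3, authorship ....
After op 5 (delete): buffer="v" (len 1), cursors c1@0 c2@0 c3@0, authorship .
After op 6 (move_right): buffer="v" (len 1), cursors c1@1 c2@1 c3@1, authorship .
After op 7 (insert('o')): buffer="vooo" (len 4), cursors c1@4 c2@4 c3@4, authorship .123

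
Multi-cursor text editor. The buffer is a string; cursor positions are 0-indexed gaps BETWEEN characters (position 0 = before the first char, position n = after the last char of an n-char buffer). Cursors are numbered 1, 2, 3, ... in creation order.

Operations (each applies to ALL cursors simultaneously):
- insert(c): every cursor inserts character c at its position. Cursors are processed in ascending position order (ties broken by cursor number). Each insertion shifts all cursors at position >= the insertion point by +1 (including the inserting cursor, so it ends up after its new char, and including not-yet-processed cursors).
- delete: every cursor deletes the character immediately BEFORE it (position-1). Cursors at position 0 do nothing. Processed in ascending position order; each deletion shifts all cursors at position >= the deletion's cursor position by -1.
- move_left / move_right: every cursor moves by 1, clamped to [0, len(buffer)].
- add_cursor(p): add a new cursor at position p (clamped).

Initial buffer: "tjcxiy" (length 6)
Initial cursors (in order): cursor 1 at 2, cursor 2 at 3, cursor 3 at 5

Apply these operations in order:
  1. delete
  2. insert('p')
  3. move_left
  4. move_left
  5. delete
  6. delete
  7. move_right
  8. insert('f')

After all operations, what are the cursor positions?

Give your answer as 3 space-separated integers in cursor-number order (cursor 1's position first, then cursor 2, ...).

Answer: 4 4 4

Derivation:
After op 1 (delete): buffer="txy" (len 3), cursors c1@1 c2@1 c3@2, authorship ...
After op 2 (insert('p')): buffer="tppxpy" (len 6), cursors c1@3 c2@3 c3@5, authorship .12.3.
After op 3 (move_left): buffer="tppxpy" (len 6), cursors c1@2 c2@2 c3@4, authorship .12.3.
After op 4 (move_left): buffer="tppxpy" (len 6), cursors c1@1 c2@1 c3@3, authorship .12.3.
After op 5 (delete): buffer="pxpy" (len 4), cursors c1@0 c2@0 c3@1, authorship 1.3.
After op 6 (delete): buffer="xpy" (len 3), cursors c1@0 c2@0 c3@0, authorship .3.
After op 7 (move_right): buffer="xpy" (len 3), cursors c1@1 c2@1 c3@1, authorship .3.
After op 8 (insert('f')): buffer="xfffpy" (len 6), cursors c1@4 c2@4 c3@4, authorship .1233.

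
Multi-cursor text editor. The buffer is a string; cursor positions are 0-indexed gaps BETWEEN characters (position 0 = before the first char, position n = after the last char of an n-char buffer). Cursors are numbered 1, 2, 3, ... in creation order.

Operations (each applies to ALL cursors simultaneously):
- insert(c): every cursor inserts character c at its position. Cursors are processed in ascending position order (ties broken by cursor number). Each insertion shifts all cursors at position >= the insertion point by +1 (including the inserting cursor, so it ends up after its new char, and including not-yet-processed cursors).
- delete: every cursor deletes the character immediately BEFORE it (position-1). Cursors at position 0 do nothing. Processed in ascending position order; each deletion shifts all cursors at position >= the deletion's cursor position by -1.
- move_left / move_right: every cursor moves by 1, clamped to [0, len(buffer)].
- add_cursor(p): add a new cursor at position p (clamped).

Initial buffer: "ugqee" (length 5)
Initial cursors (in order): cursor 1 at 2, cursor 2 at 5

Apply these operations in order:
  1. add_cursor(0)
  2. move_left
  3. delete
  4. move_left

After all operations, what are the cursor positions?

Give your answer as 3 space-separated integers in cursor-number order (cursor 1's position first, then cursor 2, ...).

After op 1 (add_cursor(0)): buffer="ugqee" (len 5), cursors c3@0 c1@2 c2@5, authorship .....
After op 2 (move_left): buffer="ugqee" (len 5), cursors c3@0 c1@1 c2@4, authorship .....
After op 3 (delete): buffer="gqe" (len 3), cursors c1@0 c3@0 c2@2, authorship ...
After op 4 (move_left): buffer="gqe" (len 3), cursors c1@0 c3@0 c2@1, authorship ...

Answer: 0 1 0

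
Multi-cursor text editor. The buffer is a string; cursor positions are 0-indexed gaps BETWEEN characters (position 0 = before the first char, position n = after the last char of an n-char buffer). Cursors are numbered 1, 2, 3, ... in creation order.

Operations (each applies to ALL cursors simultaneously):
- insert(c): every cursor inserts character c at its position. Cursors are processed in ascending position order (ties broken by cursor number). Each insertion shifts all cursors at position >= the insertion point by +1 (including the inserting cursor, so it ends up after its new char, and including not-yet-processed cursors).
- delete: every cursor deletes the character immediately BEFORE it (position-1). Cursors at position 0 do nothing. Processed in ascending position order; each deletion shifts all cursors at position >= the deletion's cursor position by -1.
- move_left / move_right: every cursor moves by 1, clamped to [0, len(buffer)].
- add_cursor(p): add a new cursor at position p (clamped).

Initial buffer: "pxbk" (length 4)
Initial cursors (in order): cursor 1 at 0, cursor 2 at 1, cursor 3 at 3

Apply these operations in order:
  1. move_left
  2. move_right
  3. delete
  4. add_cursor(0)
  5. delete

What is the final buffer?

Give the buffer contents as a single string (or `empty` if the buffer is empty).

After op 1 (move_left): buffer="pxbk" (len 4), cursors c1@0 c2@0 c3@2, authorship ....
After op 2 (move_right): buffer="pxbk" (len 4), cursors c1@1 c2@1 c3@3, authorship ....
After op 3 (delete): buffer="xk" (len 2), cursors c1@0 c2@0 c3@1, authorship ..
After op 4 (add_cursor(0)): buffer="xk" (len 2), cursors c1@0 c2@0 c4@0 c3@1, authorship ..
After op 5 (delete): buffer="k" (len 1), cursors c1@0 c2@0 c3@0 c4@0, authorship .

Answer: k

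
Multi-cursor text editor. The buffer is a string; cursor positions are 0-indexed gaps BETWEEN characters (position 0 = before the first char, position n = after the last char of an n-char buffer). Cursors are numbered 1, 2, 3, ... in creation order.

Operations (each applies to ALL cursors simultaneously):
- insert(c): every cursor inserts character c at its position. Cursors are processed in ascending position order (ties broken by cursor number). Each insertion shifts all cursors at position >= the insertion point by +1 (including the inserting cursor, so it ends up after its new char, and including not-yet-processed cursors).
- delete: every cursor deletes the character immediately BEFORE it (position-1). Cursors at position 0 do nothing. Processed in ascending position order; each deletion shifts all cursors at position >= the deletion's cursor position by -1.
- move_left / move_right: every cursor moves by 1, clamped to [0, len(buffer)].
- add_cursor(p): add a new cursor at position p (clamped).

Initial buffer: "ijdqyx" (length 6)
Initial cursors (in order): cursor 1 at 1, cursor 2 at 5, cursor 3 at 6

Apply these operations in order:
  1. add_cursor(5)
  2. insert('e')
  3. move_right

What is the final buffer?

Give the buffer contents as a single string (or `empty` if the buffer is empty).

After op 1 (add_cursor(5)): buffer="ijdqyx" (len 6), cursors c1@1 c2@5 c4@5 c3@6, authorship ......
After op 2 (insert('e')): buffer="iejdqyeexe" (len 10), cursors c1@2 c2@8 c4@8 c3@10, authorship .1....24.3
After op 3 (move_right): buffer="iejdqyeexe" (len 10), cursors c1@3 c2@9 c4@9 c3@10, authorship .1....24.3

Answer: iejdqyeexe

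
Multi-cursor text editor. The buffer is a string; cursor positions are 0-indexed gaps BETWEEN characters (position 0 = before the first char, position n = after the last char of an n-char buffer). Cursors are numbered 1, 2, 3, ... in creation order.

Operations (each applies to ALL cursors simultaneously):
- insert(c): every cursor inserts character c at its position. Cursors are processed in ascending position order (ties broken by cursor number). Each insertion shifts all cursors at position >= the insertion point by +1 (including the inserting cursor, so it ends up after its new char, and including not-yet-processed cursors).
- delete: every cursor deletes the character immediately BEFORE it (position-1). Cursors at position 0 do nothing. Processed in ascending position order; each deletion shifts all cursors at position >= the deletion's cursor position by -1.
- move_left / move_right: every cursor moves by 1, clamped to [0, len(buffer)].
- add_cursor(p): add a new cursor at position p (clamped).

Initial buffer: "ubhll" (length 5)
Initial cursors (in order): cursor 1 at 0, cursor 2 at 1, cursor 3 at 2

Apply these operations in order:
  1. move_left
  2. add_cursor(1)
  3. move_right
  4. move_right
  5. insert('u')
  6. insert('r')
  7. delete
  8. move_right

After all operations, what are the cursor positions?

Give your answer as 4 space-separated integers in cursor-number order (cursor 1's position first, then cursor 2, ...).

Answer: 5 5 8 8

Derivation:
After op 1 (move_left): buffer="ubhll" (len 5), cursors c1@0 c2@0 c3@1, authorship .....
After op 2 (add_cursor(1)): buffer="ubhll" (len 5), cursors c1@0 c2@0 c3@1 c4@1, authorship .....
After op 3 (move_right): buffer="ubhll" (len 5), cursors c1@1 c2@1 c3@2 c4@2, authorship .....
After op 4 (move_right): buffer="ubhll" (len 5), cursors c1@2 c2@2 c3@3 c4@3, authorship .....
After op 5 (insert('u')): buffer="ubuuhuull" (len 9), cursors c1@4 c2@4 c3@7 c4@7, authorship ..12.34..
After op 6 (insert('r')): buffer="ubuurrhuurrll" (len 13), cursors c1@6 c2@6 c3@11 c4@11, authorship ..1212.3434..
After op 7 (delete): buffer="ubuuhuull" (len 9), cursors c1@4 c2@4 c3@7 c4@7, authorship ..12.34..
After op 8 (move_right): buffer="ubuuhuull" (len 9), cursors c1@5 c2@5 c3@8 c4@8, authorship ..12.34..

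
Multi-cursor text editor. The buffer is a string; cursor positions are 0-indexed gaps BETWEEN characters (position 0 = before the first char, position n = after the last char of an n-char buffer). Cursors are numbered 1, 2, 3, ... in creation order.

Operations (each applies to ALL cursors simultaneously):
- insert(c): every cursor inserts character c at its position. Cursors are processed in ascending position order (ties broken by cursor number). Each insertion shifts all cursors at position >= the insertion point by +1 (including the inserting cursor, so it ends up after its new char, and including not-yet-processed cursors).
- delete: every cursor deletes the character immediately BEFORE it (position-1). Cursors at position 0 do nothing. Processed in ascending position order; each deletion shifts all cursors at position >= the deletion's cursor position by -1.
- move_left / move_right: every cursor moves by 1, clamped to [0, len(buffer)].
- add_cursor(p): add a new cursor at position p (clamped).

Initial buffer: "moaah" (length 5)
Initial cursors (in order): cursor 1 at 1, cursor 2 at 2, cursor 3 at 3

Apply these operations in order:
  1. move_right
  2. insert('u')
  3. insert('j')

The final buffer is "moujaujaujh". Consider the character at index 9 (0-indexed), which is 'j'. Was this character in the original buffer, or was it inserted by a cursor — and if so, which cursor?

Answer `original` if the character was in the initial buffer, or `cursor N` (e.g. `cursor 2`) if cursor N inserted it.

After op 1 (move_right): buffer="moaah" (len 5), cursors c1@2 c2@3 c3@4, authorship .....
After op 2 (insert('u')): buffer="mouauauh" (len 8), cursors c1@3 c2@5 c3@7, authorship ..1.2.3.
After op 3 (insert('j')): buffer="moujaujaujh" (len 11), cursors c1@4 c2@7 c3@10, authorship ..11.22.33.
Authorship (.=original, N=cursor N): . . 1 1 . 2 2 . 3 3 .
Index 9: author = 3

Answer: cursor 3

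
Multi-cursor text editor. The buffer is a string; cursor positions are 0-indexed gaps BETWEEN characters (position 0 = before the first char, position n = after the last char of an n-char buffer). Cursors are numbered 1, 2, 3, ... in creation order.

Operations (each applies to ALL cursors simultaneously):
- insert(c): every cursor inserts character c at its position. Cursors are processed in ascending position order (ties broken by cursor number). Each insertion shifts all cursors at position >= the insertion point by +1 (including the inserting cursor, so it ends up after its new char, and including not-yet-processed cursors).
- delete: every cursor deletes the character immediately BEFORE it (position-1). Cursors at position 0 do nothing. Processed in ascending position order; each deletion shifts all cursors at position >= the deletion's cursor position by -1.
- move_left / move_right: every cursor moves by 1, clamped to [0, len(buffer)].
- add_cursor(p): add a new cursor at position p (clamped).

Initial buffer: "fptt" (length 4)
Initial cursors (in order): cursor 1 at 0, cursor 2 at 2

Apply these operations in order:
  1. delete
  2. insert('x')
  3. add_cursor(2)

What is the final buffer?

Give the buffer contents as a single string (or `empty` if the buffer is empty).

After op 1 (delete): buffer="ftt" (len 3), cursors c1@0 c2@1, authorship ...
After op 2 (insert('x')): buffer="xfxtt" (len 5), cursors c1@1 c2@3, authorship 1.2..
After op 3 (add_cursor(2)): buffer="xfxtt" (len 5), cursors c1@1 c3@2 c2@3, authorship 1.2..

Answer: xfxtt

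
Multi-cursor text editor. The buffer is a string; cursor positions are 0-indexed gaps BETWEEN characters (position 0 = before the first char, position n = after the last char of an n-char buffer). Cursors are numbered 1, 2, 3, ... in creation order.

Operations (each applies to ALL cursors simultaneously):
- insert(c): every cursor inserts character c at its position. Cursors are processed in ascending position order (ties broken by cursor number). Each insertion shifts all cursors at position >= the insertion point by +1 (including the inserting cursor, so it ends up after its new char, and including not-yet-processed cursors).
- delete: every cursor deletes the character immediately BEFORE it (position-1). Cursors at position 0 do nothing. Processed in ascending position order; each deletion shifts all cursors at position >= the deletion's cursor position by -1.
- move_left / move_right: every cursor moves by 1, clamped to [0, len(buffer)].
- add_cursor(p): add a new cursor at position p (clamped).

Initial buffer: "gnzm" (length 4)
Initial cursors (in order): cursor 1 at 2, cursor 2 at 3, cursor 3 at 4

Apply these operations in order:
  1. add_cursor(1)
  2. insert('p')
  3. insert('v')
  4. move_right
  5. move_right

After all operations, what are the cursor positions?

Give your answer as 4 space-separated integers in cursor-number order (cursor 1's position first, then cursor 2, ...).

Answer: 8 11 12 5

Derivation:
After op 1 (add_cursor(1)): buffer="gnzm" (len 4), cursors c4@1 c1@2 c2@3 c3@4, authorship ....
After op 2 (insert('p')): buffer="gpnpzpmp" (len 8), cursors c4@2 c1@4 c2@6 c3@8, authorship .4.1.2.3
After op 3 (insert('v')): buffer="gpvnpvzpvmpv" (len 12), cursors c4@3 c1@6 c2@9 c3@12, authorship .44.11.22.33
After op 4 (move_right): buffer="gpvnpvzpvmpv" (len 12), cursors c4@4 c1@7 c2@10 c3@12, authorship .44.11.22.33
After op 5 (move_right): buffer="gpvnpvzpvmpv" (len 12), cursors c4@5 c1@8 c2@11 c3@12, authorship .44.11.22.33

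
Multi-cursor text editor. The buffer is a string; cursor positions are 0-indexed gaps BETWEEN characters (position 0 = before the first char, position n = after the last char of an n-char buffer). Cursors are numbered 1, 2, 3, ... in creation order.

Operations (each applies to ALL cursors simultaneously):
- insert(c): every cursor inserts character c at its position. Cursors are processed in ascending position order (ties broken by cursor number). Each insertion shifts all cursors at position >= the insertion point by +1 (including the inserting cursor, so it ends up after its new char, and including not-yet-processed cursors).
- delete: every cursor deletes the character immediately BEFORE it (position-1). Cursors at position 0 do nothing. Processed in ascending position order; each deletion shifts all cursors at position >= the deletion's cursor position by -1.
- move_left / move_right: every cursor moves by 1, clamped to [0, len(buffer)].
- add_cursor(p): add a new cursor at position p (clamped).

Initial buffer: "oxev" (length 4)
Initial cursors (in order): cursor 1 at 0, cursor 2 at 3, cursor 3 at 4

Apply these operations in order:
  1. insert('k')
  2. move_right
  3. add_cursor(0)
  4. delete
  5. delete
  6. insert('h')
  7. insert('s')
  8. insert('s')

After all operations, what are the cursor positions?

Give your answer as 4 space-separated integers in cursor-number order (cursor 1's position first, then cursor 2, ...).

Answer: 6 13 13 6

Derivation:
After op 1 (insert('k')): buffer="koxekvk" (len 7), cursors c1@1 c2@5 c3@7, authorship 1...2.3
After op 2 (move_right): buffer="koxekvk" (len 7), cursors c1@2 c2@6 c3@7, authorship 1...2.3
After op 3 (add_cursor(0)): buffer="koxekvk" (len 7), cursors c4@0 c1@2 c2@6 c3@7, authorship 1...2.3
After op 4 (delete): buffer="kxek" (len 4), cursors c4@0 c1@1 c2@4 c3@4, authorship 1..2
After op 5 (delete): buffer="x" (len 1), cursors c1@0 c4@0 c2@1 c3@1, authorship .
After op 6 (insert('h')): buffer="hhxhh" (len 5), cursors c1@2 c4@2 c2@5 c3@5, authorship 14.23
After op 7 (insert('s')): buffer="hhssxhhss" (len 9), cursors c1@4 c4@4 c2@9 c3@9, authorship 1414.2323
After op 8 (insert('s')): buffer="hhssssxhhssss" (len 13), cursors c1@6 c4@6 c2@13 c3@13, authorship 141414.232323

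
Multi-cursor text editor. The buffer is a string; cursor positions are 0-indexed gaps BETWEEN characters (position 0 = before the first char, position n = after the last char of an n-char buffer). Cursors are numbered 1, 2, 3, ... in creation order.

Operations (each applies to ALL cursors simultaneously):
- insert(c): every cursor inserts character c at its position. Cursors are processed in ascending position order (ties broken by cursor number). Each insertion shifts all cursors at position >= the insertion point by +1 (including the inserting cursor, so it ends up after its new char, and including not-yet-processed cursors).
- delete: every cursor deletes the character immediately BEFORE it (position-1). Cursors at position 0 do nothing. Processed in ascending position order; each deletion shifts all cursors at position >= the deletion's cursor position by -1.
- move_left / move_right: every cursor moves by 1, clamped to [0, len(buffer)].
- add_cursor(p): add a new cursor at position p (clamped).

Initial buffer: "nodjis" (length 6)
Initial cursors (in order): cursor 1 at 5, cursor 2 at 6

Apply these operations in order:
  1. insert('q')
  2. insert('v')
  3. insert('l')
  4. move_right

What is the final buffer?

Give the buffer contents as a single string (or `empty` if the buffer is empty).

Answer: nodjiqvlsqvl

Derivation:
After op 1 (insert('q')): buffer="nodjiqsq" (len 8), cursors c1@6 c2@8, authorship .....1.2
After op 2 (insert('v')): buffer="nodjiqvsqv" (len 10), cursors c1@7 c2@10, authorship .....11.22
After op 3 (insert('l')): buffer="nodjiqvlsqvl" (len 12), cursors c1@8 c2@12, authorship .....111.222
After op 4 (move_right): buffer="nodjiqvlsqvl" (len 12), cursors c1@9 c2@12, authorship .....111.222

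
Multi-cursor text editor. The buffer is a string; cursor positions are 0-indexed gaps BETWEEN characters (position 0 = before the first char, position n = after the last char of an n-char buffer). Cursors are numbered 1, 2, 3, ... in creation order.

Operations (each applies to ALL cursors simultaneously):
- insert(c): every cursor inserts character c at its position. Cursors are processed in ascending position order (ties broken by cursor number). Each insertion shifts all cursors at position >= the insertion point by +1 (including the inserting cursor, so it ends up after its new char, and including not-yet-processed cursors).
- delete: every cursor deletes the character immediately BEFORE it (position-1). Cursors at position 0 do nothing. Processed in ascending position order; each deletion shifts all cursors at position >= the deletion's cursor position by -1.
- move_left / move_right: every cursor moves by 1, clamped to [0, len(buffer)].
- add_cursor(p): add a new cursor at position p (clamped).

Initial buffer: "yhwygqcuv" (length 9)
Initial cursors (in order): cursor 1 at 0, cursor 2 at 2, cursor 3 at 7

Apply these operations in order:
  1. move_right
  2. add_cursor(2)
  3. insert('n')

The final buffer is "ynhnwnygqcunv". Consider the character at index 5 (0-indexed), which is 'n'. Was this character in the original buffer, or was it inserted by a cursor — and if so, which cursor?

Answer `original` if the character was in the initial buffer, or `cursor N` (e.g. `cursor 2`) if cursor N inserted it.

After op 1 (move_right): buffer="yhwygqcuv" (len 9), cursors c1@1 c2@3 c3@8, authorship .........
After op 2 (add_cursor(2)): buffer="yhwygqcuv" (len 9), cursors c1@1 c4@2 c2@3 c3@8, authorship .........
After op 3 (insert('n')): buffer="ynhnwnygqcunv" (len 13), cursors c1@2 c4@4 c2@6 c3@12, authorship .1.4.2.....3.
Authorship (.=original, N=cursor N): . 1 . 4 . 2 . . . . . 3 .
Index 5: author = 2

Answer: cursor 2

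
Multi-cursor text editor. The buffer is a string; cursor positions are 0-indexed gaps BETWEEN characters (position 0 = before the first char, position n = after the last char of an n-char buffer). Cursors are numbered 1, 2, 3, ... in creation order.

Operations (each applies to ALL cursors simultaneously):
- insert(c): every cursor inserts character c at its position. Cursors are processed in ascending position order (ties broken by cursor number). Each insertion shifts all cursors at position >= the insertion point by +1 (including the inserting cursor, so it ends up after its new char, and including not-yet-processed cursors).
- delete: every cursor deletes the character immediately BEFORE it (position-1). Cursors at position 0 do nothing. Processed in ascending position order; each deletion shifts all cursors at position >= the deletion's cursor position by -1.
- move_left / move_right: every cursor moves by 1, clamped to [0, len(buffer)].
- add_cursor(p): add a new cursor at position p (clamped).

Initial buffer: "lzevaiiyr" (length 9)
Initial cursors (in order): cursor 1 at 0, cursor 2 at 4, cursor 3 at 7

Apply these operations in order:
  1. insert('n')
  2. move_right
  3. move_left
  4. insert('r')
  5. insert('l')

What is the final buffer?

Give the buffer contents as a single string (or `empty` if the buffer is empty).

Answer: nrllzevnrlaiinrlyr

Derivation:
After op 1 (insert('n')): buffer="nlzevnaiinyr" (len 12), cursors c1@1 c2@6 c3@10, authorship 1....2...3..
After op 2 (move_right): buffer="nlzevnaiinyr" (len 12), cursors c1@2 c2@7 c3@11, authorship 1....2...3..
After op 3 (move_left): buffer="nlzevnaiinyr" (len 12), cursors c1@1 c2@6 c3@10, authorship 1....2...3..
After op 4 (insert('r')): buffer="nrlzevnraiinryr" (len 15), cursors c1@2 c2@8 c3@13, authorship 11....22...33..
After op 5 (insert('l')): buffer="nrllzevnrlaiinrlyr" (len 18), cursors c1@3 c2@10 c3@16, authorship 111....222...333..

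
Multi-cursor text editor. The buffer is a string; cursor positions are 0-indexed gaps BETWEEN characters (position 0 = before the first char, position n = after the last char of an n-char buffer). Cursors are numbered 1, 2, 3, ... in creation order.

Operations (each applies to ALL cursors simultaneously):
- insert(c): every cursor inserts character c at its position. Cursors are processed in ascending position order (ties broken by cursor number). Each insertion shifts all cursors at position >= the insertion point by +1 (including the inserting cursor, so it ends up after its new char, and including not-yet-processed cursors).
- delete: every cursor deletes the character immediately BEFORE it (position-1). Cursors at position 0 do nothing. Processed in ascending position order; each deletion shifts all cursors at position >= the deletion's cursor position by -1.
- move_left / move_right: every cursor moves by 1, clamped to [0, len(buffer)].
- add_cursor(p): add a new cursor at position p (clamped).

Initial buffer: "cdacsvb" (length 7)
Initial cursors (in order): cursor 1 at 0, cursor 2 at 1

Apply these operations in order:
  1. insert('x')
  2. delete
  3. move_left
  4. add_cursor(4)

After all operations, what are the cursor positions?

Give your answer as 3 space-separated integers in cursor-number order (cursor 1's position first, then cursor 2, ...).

After op 1 (insert('x')): buffer="xcxdacsvb" (len 9), cursors c1@1 c2@3, authorship 1.2......
After op 2 (delete): buffer="cdacsvb" (len 7), cursors c1@0 c2@1, authorship .......
After op 3 (move_left): buffer="cdacsvb" (len 7), cursors c1@0 c2@0, authorship .......
After op 4 (add_cursor(4)): buffer="cdacsvb" (len 7), cursors c1@0 c2@0 c3@4, authorship .......

Answer: 0 0 4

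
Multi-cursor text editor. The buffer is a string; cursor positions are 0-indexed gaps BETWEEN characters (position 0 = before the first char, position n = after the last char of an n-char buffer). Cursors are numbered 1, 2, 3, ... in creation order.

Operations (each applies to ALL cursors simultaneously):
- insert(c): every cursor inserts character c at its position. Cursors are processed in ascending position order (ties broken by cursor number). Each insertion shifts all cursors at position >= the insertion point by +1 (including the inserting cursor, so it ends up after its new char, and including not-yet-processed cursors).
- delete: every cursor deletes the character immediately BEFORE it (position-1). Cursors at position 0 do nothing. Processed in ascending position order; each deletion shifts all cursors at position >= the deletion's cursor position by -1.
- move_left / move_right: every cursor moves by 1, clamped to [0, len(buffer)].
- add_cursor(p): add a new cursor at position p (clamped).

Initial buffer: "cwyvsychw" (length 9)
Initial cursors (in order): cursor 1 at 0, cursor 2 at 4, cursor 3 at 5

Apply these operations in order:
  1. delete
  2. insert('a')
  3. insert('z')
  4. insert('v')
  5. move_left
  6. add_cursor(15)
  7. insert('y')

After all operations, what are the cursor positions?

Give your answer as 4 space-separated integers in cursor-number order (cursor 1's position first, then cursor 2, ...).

After op 1 (delete): buffer="cwyychw" (len 7), cursors c1@0 c2@3 c3@3, authorship .......
After op 2 (insert('a')): buffer="acwyaaychw" (len 10), cursors c1@1 c2@6 c3@6, authorship 1...23....
After op 3 (insert('z')): buffer="azcwyaazzychw" (len 13), cursors c1@2 c2@9 c3@9, authorship 11...2323....
After op 4 (insert('v')): buffer="azvcwyaazzvvychw" (len 16), cursors c1@3 c2@12 c3@12, authorship 111...232323....
After op 5 (move_left): buffer="azvcwyaazzvvychw" (len 16), cursors c1@2 c2@11 c3@11, authorship 111...232323....
After op 6 (add_cursor(15)): buffer="azvcwyaazzvvychw" (len 16), cursors c1@2 c2@11 c3@11 c4@15, authorship 111...232323....
After op 7 (insert('y')): buffer="azyvcwyaazzvyyvychyw" (len 20), cursors c1@3 c2@14 c3@14 c4@19, authorship 1111...23232233...4.

Answer: 3 14 14 19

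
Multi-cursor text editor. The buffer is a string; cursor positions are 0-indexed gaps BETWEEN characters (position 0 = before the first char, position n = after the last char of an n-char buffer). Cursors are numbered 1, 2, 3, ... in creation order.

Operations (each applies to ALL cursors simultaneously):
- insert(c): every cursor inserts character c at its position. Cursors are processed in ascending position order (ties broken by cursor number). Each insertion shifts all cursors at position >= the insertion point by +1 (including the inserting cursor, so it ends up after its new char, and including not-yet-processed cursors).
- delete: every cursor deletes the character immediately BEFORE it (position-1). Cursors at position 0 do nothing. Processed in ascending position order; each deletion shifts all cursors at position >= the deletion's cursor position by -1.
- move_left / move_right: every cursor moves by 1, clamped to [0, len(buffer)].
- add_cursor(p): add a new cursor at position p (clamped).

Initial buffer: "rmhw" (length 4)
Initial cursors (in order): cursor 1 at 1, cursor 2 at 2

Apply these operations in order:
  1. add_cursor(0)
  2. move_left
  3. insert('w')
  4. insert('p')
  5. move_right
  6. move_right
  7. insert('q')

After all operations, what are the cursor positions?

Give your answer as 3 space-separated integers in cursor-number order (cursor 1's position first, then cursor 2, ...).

Answer: 8 12 8

Derivation:
After op 1 (add_cursor(0)): buffer="rmhw" (len 4), cursors c3@0 c1@1 c2@2, authorship ....
After op 2 (move_left): buffer="rmhw" (len 4), cursors c1@0 c3@0 c2@1, authorship ....
After op 3 (insert('w')): buffer="wwrwmhw" (len 7), cursors c1@2 c3@2 c2@4, authorship 13.2...
After op 4 (insert('p')): buffer="wwpprwpmhw" (len 10), cursors c1@4 c3@4 c2@7, authorship 1313.22...
After op 5 (move_right): buffer="wwpprwpmhw" (len 10), cursors c1@5 c3@5 c2@8, authorship 1313.22...
After op 6 (move_right): buffer="wwpprwpmhw" (len 10), cursors c1@6 c3@6 c2@9, authorship 1313.22...
After op 7 (insert('q')): buffer="wwpprwqqpmhqw" (len 13), cursors c1@8 c3@8 c2@12, authorship 1313.2132..2.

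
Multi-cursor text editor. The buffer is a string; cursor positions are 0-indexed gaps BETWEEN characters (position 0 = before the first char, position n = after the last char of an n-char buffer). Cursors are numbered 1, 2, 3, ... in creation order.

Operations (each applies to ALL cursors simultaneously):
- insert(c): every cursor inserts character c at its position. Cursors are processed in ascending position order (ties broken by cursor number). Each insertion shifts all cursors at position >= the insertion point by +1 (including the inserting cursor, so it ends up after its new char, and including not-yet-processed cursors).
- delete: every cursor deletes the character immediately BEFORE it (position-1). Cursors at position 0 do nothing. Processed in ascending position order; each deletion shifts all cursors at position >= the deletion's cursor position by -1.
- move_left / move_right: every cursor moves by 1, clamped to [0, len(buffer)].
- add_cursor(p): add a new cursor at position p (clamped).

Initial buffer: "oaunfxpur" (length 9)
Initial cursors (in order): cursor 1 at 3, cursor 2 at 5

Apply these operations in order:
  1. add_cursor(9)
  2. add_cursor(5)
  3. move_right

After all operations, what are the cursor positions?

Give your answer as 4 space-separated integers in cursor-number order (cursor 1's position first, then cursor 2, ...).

After op 1 (add_cursor(9)): buffer="oaunfxpur" (len 9), cursors c1@3 c2@5 c3@9, authorship .........
After op 2 (add_cursor(5)): buffer="oaunfxpur" (len 9), cursors c1@3 c2@5 c4@5 c3@9, authorship .........
After op 3 (move_right): buffer="oaunfxpur" (len 9), cursors c1@4 c2@6 c4@6 c3@9, authorship .........

Answer: 4 6 9 6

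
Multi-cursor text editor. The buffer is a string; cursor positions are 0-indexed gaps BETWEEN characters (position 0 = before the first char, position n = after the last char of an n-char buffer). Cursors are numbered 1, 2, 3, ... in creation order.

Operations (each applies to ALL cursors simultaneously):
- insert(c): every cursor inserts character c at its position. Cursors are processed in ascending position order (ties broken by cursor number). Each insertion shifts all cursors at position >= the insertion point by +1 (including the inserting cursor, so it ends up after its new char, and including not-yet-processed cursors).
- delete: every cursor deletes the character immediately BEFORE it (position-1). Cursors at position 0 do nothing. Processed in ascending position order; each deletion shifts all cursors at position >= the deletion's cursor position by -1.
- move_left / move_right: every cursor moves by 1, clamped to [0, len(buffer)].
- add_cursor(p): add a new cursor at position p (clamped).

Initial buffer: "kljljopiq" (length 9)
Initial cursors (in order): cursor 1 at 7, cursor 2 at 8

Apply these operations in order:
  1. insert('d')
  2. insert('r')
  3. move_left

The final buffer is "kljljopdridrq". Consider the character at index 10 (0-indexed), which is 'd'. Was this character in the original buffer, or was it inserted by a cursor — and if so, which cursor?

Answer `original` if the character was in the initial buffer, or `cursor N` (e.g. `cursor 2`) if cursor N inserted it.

After op 1 (insert('d')): buffer="kljljopdidq" (len 11), cursors c1@8 c2@10, authorship .......1.2.
After op 2 (insert('r')): buffer="kljljopdridrq" (len 13), cursors c1@9 c2@12, authorship .......11.22.
After op 3 (move_left): buffer="kljljopdridrq" (len 13), cursors c1@8 c2@11, authorship .......11.22.
Authorship (.=original, N=cursor N): . . . . . . . 1 1 . 2 2 .
Index 10: author = 2

Answer: cursor 2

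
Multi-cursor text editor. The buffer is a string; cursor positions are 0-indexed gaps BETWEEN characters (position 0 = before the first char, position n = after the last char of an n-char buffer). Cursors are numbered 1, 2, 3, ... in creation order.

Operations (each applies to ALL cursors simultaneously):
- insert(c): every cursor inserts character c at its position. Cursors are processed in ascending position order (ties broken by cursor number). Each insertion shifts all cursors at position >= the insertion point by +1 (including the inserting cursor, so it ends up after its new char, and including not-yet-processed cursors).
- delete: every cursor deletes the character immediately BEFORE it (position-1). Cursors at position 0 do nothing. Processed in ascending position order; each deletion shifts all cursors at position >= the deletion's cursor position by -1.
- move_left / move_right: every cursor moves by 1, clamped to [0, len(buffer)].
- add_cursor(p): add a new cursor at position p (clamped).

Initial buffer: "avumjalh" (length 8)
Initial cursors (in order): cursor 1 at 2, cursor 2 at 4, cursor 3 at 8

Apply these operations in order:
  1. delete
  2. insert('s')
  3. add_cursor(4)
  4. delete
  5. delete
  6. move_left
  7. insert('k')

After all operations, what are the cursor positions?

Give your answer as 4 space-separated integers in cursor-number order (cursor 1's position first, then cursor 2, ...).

After op 1 (delete): buffer="aujal" (len 5), cursors c1@1 c2@2 c3@5, authorship .....
After op 2 (insert('s')): buffer="asusjals" (len 8), cursors c1@2 c2@4 c3@8, authorship .1.2...3
After op 3 (add_cursor(4)): buffer="asusjals" (len 8), cursors c1@2 c2@4 c4@4 c3@8, authorship .1.2...3
After op 4 (delete): buffer="ajal" (len 4), cursors c1@1 c2@1 c4@1 c3@4, authorship ....
After op 5 (delete): buffer="ja" (len 2), cursors c1@0 c2@0 c4@0 c3@2, authorship ..
After op 6 (move_left): buffer="ja" (len 2), cursors c1@0 c2@0 c4@0 c3@1, authorship ..
After op 7 (insert('k')): buffer="kkkjka" (len 6), cursors c1@3 c2@3 c4@3 c3@5, authorship 124.3.

Answer: 3 3 5 3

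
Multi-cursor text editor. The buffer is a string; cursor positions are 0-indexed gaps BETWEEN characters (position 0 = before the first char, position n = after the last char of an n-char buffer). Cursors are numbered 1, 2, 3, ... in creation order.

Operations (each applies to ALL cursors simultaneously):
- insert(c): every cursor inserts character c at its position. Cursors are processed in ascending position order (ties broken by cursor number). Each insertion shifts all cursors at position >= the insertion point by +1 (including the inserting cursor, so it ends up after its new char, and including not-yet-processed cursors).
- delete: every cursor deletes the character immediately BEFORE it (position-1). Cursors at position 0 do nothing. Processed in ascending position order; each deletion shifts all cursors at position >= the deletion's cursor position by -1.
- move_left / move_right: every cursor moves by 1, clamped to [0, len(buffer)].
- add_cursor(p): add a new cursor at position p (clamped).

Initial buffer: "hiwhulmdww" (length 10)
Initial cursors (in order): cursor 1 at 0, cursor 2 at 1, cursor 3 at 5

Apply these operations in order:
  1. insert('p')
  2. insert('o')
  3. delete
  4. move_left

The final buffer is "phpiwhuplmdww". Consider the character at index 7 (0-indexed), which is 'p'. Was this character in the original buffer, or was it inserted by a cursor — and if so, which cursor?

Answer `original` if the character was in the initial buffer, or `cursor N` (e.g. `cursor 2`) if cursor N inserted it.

After op 1 (insert('p')): buffer="phpiwhuplmdww" (len 13), cursors c1@1 c2@3 c3@8, authorship 1.2....3.....
After op 2 (insert('o')): buffer="pohpoiwhupolmdww" (len 16), cursors c1@2 c2@5 c3@11, authorship 11.22....33.....
After op 3 (delete): buffer="phpiwhuplmdww" (len 13), cursors c1@1 c2@3 c3@8, authorship 1.2....3.....
After op 4 (move_left): buffer="phpiwhuplmdww" (len 13), cursors c1@0 c2@2 c3@7, authorship 1.2....3.....
Authorship (.=original, N=cursor N): 1 . 2 . . . . 3 . . . . .
Index 7: author = 3

Answer: cursor 3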